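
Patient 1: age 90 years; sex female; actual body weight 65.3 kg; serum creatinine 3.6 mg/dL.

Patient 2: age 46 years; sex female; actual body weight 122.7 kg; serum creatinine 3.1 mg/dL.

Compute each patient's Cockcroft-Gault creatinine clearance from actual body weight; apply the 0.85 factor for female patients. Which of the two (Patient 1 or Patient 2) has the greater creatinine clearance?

Patient 2

Patient 1: CrCl = (140 − 90) × 65.3 / (72 × 3.6) × 0.85 = 3265.0 / 259.20 × 0.85 ≈ 10.7 mL/min
Patient 2: CrCl = (140 − 46) × 122.7 / (72 × 3.1) × 0.85 = 11533.8 / 223.20 × 0.85 ≈ 43.9 mL/min
10.7 vs 43.9 mL/min → Patient 2 is higher.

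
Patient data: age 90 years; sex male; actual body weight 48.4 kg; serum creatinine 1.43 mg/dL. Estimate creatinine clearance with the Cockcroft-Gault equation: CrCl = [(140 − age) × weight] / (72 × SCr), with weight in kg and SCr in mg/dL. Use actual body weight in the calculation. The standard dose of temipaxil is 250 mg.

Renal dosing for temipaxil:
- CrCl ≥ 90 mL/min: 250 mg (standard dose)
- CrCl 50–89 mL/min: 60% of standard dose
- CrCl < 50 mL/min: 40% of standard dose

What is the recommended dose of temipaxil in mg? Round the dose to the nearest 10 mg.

CrCl = (140 − 90) × 48.4 / (72 × 1.43) = 2420.0 / 102.96 ≈ 23.5 mL/min
CrCl ≈ 24 mL/min → bracket < 50 mL/min.
40% of 250 mg = 100 mg

100 mg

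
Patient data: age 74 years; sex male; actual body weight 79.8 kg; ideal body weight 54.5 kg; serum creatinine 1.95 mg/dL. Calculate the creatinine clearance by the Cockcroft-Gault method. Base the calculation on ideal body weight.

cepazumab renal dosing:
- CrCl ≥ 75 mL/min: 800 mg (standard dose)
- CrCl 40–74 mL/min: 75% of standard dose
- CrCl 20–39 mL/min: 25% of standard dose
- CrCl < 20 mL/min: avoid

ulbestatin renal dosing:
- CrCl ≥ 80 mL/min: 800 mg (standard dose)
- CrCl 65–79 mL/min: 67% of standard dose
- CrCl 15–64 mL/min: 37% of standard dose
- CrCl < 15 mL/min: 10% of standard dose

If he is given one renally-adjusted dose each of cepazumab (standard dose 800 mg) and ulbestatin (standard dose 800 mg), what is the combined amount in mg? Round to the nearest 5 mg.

CrCl = (140 − 74) × 54.5 / (72 × 1.95) = 3597.0 / 140.40 ≈ 25.6 mL/min
CrCl ≈ 26 mL/min.
cepazumab: 20–39 mL/min → 25% of 800 mg = 200 mg.
ulbestatin: 15–64 mL/min → 37% of 800 mg = 296 mg.
Total = 200 + 296 = 496 mg.

495 mg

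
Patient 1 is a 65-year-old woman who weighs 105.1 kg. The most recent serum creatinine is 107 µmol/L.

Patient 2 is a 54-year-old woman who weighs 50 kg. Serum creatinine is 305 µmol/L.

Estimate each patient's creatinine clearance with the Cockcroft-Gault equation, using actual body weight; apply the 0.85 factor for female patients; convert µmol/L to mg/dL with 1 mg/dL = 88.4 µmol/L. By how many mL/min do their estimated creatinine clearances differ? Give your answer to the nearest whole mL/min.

Patient 1: SCr = 107 / 88.4 = 1.21 mg/dL
Patient 1: CrCl = (140 − 65) × 105.1 / (72 × 1.21) × 0.85 = 7882.5 / 87.12 × 0.85 ≈ 76.9 mL/min
Patient 2: SCr = 305 / 88.4 = 3.45 mg/dL
Patient 2: CrCl = (140 − 54) × 50 / (72 × 3.45) × 0.85 = 4300.0 / 248.40 × 0.85 ≈ 14.7 mL/min
|76.9 − 14.7| = 62.2 mL/min

62 mL/min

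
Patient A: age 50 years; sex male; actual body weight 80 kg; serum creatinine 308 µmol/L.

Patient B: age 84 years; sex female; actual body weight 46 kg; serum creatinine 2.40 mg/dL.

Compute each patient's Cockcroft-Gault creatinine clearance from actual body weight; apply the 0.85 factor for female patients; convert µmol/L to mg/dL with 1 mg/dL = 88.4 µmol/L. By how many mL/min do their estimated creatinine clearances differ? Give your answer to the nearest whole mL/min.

Patient A: SCr = 308 / 88.4 = 3.484 mg/dL
Patient A: CrCl = (140 − 50) × 80 / (72 × 3.484) = 7200.0 / 250.85 ≈ 28.7 mL/min
Patient B: CrCl = (140 − 84) × 46 / (72 × 2.4) × 0.85 = 2576.0 / 172.80 × 0.85 ≈ 12.7 mL/min
|28.7 − 12.7| = 16.0 mL/min

16 mL/min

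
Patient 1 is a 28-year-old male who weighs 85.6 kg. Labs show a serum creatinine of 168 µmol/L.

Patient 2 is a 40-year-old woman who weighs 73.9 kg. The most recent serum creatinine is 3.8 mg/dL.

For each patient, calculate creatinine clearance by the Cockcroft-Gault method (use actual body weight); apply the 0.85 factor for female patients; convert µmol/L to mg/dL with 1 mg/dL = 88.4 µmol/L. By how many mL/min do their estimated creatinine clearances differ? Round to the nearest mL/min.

Patient 1: SCr = 168 / 88.4 = 1.9 mg/dL
Patient 1: CrCl = (140 − 28) × 85.6 / (72 × 1.9) = 9587.2 / 136.80 ≈ 70.1 mL/min
Patient 2: CrCl = (140 − 40) × 73.9 / (72 × 3.8) × 0.85 = 7390.0 / 273.60 × 0.85 ≈ 23.0 mL/min
|70.1 − 23.0| = 47.1 mL/min

47 mL/min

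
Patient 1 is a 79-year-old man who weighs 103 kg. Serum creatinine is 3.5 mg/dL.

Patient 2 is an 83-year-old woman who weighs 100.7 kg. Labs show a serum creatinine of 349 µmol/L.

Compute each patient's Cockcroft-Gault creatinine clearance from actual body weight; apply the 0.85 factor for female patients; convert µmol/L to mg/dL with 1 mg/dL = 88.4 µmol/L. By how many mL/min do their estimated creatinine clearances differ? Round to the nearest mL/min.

8 mL/min

Patient 1: CrCl = (140 − 79) × 103 / (72 × 3.5) = 6283.0 / 252.00 ≈ 24.9 mL/min
Patient 2: SCr = 349 / 88.4 = 3.948 mg/dL
Patient 2: CrCl = (140 − 83) × 100.7 / (72 × 3.948) × 0.85 = 5739.9 / 284.26 × 0.85 ≈ 17.2 mL/min
|24.9 − 17.2| = 7.7 mL/min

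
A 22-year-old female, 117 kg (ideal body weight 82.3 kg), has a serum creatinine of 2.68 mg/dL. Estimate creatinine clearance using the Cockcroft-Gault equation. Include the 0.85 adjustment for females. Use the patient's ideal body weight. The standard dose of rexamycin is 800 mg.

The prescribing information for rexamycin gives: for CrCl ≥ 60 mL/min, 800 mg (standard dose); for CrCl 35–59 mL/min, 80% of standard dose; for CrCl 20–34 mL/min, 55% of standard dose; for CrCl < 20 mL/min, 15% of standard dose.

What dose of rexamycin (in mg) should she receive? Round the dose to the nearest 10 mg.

CrCl = (140 − 22) × 82.3 / (72 × 2.68) × 0.85 = 9711.4 / 192.96 × 0.85 ≈ 42.8 mL/min
CrCl ≈ 43 mL/min → bracket 35–59 mL/min.
80% of 800 mg = 640 mg

640 mg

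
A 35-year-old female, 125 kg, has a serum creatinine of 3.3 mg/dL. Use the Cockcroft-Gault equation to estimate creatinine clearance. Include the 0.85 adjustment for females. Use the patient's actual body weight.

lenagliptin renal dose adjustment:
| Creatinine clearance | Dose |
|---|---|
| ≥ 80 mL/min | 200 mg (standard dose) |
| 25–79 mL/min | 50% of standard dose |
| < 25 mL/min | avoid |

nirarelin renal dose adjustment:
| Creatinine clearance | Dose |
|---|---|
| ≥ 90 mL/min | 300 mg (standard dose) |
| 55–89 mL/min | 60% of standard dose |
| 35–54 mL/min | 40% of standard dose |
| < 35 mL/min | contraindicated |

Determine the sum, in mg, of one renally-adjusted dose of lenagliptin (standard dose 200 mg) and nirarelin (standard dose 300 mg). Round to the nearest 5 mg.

220 mg

CrCl = (140 − 35) × 125 / (72 × 3.3) × 0.85 = 13125.0 / 237.60 × 0.85 ≈ 47.0 mL/min
CrCl ≈ 47 mL/min.
lenagliptin: 25–79 mL/min → 50% of 200 mg = 100 mg.
nirarelin: 35–54 mL/min → 40% of 300 mg = 120 mg.
Total = 100 + 120 = 220 mg.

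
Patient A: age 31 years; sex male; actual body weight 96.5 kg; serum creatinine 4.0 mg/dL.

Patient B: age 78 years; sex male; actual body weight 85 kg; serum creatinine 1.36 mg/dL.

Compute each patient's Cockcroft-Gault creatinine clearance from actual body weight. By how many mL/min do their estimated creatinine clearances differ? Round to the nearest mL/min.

Patient A: CrCl = (140 − 31) × 96.5 / (72 × 4) = 10518.5 / 288.00 ≈ 36.5 mL/min
Patient B: CrCl = (140 − 78) × 85 / (72 × 1.36) = 5270.0 / 97.92 ≈ 53.8 mL/min
|36.5 − 53.8| = 17.3 mL/min

17 mL/min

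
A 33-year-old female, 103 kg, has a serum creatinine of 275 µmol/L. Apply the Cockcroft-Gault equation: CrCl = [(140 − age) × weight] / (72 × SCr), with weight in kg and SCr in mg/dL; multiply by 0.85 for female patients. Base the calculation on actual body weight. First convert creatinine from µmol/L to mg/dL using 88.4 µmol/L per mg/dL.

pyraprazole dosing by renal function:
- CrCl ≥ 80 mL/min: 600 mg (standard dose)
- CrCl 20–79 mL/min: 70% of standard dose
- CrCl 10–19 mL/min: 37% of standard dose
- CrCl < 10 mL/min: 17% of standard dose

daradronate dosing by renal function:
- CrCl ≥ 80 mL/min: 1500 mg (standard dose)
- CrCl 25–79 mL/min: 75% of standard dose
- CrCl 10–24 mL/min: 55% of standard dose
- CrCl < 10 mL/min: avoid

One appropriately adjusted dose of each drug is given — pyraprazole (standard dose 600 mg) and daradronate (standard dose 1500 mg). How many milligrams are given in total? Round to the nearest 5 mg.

1545 mg

SCr = 275 / 88.4 = 3.111 mg/dL
CrCl = (140 − 33) × 103 / (72 × 3.111) × 0.85 = 11021.0 / 223.99 × 0.85 ≈ 41.8 mL/min
CrCl ≈ 42 mL/min.
pyraprazole: 20–79 mL/min → 70% of 600 mg = 420 mg.
daradronate: 25–79 mL/min → 75% of 1500 mg = 1125 mg.
Total = 420 + 1125 = 1545 mg.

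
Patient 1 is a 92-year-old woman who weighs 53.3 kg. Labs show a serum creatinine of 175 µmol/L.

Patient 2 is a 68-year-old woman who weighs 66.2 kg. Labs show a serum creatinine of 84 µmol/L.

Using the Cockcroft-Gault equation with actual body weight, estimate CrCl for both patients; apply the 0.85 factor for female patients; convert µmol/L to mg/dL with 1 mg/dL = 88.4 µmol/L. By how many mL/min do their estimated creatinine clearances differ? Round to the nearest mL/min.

44 mL/min

Patient 1: SCr = 175 / 88.4 = 1.98 mg/dL
Patient 1: CrCl = (140 − 92) × 53.3 / (72 × 1.98) × 0.85 = 2558.4 / 142.56 × 0.85 ≈ 15.3 mL/min
Patient 2: SCr = 84 / 88.4 = 0.95 mg/dL
Patient 2: CrCl = (140 − 68) × 66.2 / (72 × 0.95) × 0.85 = 4766.4 / 68.40 × 0.85 ≈ 59.2 mL/min
|15.3 − 59.2| = 43.9 mL/min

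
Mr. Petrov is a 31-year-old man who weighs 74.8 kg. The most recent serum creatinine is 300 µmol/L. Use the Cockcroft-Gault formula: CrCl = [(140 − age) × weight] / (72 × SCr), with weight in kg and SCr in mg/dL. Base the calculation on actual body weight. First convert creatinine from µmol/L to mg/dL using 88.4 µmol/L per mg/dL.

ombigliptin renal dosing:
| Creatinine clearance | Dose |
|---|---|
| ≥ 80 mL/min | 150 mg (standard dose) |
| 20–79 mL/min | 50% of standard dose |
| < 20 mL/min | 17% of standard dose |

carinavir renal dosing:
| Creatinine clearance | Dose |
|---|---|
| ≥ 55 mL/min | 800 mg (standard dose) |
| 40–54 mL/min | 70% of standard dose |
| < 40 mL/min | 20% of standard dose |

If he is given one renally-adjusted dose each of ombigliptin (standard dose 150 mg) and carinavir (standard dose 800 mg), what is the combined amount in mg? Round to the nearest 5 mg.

SCr = 300 / 88.4 = 3.394 mg/dL
CrCl = (140 − 31) × 74.8 / (72 × 3.394) = 8153.2 / 244.37 ≈ 33.4 mL/min
CrCl ≈ 33 mL/min.
ombigliptin: 20–79 mL/min → 50% of 150 mg = 75 mg.
carinavir: < 40 mL/min → 20% of 800 mg = 160 mg.
Total = 75 + 160 = 235 mg.

235 mg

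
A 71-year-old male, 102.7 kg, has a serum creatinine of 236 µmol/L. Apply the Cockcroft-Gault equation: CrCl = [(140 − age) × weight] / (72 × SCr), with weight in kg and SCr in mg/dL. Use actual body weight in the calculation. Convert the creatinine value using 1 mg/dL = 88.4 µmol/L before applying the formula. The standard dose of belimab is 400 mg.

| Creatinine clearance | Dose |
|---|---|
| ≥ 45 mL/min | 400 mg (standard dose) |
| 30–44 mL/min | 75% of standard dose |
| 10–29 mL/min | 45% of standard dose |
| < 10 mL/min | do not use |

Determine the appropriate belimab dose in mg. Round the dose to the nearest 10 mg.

SCr = 236 / 88.4 = 2.67 mg/dL
CrCl = (140 − 71) × 102.7 / (72 × 2.67) = 7086.3 / 192.24 ≈ 36.9 mL/min
CrCl ≈ 37 mL/min → bracket 30–44 mL/min.
75% of 400 mg = 300 mg

300 mg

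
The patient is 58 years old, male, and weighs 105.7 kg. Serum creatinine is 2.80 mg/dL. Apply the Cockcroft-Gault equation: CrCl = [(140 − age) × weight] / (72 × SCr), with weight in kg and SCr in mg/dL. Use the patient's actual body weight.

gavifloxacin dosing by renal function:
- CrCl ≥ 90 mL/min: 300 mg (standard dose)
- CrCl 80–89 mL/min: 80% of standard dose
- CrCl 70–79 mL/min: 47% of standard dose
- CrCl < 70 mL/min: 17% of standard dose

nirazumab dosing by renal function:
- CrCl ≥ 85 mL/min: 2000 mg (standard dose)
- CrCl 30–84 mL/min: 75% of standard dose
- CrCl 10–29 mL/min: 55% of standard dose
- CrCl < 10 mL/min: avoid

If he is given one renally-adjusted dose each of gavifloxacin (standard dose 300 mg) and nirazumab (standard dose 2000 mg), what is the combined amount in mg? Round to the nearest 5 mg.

CrCl = (140 − 58) × 105.7 / (72 × 2.8) = 8667.4 / 201.60 ≈ 43.0 mL/min
CrCl ≈ 43 mL/min.
gavifloxacin: < 70 mL/min → 17% of 300 mg = 51 mg.
nirazumab: 30–84 mL/min → 75% of 2000 mg = 1500 mg.
Total = 51 + 1500 = 1551 mg.

1550 mg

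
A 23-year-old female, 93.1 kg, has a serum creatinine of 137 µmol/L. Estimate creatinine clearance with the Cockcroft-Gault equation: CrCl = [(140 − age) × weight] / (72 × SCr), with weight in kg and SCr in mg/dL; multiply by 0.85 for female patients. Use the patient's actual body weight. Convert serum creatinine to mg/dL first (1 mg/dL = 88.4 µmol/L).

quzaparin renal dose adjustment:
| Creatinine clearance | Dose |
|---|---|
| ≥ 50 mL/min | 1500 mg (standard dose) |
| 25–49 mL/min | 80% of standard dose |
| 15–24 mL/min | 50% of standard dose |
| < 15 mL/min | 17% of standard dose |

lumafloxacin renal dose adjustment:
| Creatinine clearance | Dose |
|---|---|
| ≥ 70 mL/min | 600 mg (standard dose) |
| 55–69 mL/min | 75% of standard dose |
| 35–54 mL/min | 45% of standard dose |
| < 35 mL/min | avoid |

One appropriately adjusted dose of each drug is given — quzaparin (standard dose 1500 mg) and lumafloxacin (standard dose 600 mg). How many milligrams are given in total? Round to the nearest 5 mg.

SCr = 137 / 88.4 = 1.55 mg/dL
CrCl = (140 − 23) × 93.1 / (72 × 1.55) × 0.85 = 10892.7 / 111.60 × 0.85 ≈ 83.0 mL/min
CrCl ≈ 83 mL/min.
quzaparin: ≥ 50 mL/min → 100% of 1500 mg = 1500 mg.
lumafloxacin: ≥ 70 mL/min → 100% of 600 mg = 600 mg.
Total = 1500 + 600 = 2100 mg.

2100 mg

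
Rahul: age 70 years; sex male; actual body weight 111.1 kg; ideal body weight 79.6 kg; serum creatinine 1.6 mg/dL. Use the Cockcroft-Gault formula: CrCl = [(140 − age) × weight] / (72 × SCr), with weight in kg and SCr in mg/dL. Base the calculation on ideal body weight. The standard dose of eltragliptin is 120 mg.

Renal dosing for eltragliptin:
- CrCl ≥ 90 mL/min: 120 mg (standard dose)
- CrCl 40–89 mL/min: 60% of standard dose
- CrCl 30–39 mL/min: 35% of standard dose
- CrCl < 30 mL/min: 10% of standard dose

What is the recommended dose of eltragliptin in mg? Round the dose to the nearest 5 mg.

70 mg

CrCl = (140 − 70) × 79.6 / (72 × 1.6) = 5572.0 / 115.20 ≈ 48.4 mL/min
CrCl ≈ 48 mL/min → bracket 40–89 mL/min.
60% of 120 mg = 72 mg → 70 mg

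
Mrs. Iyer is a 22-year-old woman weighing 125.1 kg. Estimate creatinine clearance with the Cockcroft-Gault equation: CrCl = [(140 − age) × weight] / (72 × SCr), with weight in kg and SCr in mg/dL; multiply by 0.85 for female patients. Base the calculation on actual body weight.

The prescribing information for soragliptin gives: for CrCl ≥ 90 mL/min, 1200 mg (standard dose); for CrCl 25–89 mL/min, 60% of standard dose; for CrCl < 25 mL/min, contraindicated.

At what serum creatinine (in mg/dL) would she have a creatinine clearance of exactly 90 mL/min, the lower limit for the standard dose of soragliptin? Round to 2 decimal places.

1.94 mg/dL

Standard dose requires CrCl ≥ 90 mL/min.
Set (140 − 22) × 125.1 × 0.85 / (72 × SCr) = 90
SCr = (140 − 22) × 125.1 × 0.85 / (72 × 90) = 1.936 mg/dL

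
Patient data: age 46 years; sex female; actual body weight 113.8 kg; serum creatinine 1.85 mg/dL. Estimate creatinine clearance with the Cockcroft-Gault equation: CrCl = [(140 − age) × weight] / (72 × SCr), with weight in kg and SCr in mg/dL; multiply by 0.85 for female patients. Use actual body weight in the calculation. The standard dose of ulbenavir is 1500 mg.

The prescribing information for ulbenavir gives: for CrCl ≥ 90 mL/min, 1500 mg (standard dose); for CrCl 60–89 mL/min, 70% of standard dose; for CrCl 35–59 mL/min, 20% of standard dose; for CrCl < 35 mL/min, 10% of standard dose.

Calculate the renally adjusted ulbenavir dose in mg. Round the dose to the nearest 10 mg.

1050 mg

CrCl = (140 − 46) × 113.8 / (72 × 1.85) × 0.85 = 10697.2 / 133.20 × 0.85 ≈ 68.3 mL/min
CrCl ≈ 68 mL/min → bracket 60–89 mL/min.
70% of 1500 mg = 1050 mg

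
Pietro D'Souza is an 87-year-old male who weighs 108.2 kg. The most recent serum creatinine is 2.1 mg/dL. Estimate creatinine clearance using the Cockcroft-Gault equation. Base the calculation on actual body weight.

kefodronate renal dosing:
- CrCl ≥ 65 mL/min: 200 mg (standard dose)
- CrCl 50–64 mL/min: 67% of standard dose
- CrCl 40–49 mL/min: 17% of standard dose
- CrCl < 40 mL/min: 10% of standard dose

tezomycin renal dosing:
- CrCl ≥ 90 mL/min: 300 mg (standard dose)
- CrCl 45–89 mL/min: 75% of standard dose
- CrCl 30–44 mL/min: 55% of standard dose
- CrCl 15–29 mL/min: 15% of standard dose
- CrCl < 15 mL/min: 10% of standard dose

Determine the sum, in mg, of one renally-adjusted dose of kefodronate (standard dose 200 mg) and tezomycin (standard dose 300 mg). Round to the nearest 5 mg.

185 mg

CrCl = (140 − 87) × 108.2 / (72 × 2.1) = 5734.6 / 151.20 ≈ 37.9 mL/min
CrCl ≈ 38 mL/min.
kefodronate: < 40 mL/min → 10% of 200 mg = 20 mg.
tezomycin: 30–44 mL/min → 55% of 300 mg = 165 mg.
Total = 20 + 165 = 185 mg.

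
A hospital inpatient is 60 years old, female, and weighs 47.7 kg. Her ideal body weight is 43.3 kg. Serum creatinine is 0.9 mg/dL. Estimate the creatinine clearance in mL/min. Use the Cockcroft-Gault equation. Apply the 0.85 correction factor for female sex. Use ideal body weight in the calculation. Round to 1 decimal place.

45.4 mL/min

CrCl = (140 − 60) × 43.3 / (72 × 0.9) × 0.85 = 3464.0 / 64.80 × 0.85 ≈ 45.4 mL/min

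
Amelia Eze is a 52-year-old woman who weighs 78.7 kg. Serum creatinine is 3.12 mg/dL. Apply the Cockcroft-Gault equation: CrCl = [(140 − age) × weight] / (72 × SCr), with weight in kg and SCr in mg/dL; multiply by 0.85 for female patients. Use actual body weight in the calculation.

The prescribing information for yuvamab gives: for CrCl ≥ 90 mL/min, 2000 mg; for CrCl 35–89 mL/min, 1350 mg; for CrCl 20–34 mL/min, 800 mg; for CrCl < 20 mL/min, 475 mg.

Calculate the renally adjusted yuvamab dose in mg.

800 mg

CrCl = (140 − 52) × 78.7 / (72 × 3.12) × 0.85 = 6925.6 / 224.64 × 0.85 ≈ 26.2 mL/min
CrCl ≈ 26 mL/min → bracket 20–34 mL/min.
Dose for this bracket: 800 mg.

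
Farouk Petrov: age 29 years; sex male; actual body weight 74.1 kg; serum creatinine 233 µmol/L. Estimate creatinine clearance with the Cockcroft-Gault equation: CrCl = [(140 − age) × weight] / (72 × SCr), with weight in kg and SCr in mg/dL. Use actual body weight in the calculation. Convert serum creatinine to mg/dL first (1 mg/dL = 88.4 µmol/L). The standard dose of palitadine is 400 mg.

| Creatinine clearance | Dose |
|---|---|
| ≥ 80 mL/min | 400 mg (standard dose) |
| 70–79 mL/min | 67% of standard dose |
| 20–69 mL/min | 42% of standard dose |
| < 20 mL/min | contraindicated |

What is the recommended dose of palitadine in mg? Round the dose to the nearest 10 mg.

SCr = 233 / 88.4 = 2.636 mg/dL
CrCl = (140 − 29) × 74.1 / (72 × 2.636) = 8225.1 / 189.79 ≈ 43.3 mL/min
CrCl ≈ 43 mL/min → bracket 20–69 mL/min.
42% of 400 mg = 168 mg → 170 mg

170 mg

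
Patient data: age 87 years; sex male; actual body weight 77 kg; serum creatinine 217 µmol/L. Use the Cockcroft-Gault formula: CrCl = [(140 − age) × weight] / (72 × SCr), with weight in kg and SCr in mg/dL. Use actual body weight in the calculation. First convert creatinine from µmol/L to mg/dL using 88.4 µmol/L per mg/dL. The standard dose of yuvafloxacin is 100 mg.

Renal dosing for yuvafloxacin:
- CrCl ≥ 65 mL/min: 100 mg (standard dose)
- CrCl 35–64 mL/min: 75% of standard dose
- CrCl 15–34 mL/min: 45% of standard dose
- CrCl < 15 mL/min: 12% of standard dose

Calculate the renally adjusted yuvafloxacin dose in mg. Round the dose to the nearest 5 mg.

SCr = 217 / 88.4 = 2.455 mg/dL
CrCl = (140 − 87) × 77 / (72 × 2.455) = 4081.0 / 176.76 ≈ 23.1 mL/min
CrCl ≈ 23 mL/min → bracket 15–34 mL/min.
45% of 100 mg = 45 mg

45 mg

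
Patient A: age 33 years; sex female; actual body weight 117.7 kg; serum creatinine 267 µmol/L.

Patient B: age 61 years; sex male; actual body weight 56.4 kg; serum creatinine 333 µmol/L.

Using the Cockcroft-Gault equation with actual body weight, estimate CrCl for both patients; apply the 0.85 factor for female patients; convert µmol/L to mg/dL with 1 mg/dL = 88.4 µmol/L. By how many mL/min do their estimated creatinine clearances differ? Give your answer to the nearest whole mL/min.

Patient A: SCr = 267 / 88.4 = 3.02 mg/dL
Patient A: CrCl = (140 − 33) × 117.7 / (72 × 3.02) × 0.85 = 12593.9 / 217.44 × 0.85 ≈ 49.2 mL/min
Patient B: SCr = 333 / 88.4 = 3.767 mg/dL
Patient B: CrCl = (140 − 61) × 56.4 / (72 × 3.767) = 4455.6 / 271.22 ≈ 16.4 mL/min
|49.2 − 16.4| = 32.8 mL/min

33 mL/min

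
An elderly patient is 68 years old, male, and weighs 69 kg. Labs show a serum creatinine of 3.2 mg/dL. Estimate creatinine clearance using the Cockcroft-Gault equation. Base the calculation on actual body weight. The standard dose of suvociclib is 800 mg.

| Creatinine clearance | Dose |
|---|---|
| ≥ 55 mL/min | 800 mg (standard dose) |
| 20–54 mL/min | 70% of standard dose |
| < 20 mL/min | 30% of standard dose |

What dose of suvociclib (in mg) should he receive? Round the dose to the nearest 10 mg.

560 mg

CrCl = (140 − 68) × 69 / (72 × 3.2) = 4968.0 / 230.40 ≈ 21.6 mL/min
CrCl ≈ 22 mL/min → bracket 20–54 mL/min.
70% of 800 mg = 560 mg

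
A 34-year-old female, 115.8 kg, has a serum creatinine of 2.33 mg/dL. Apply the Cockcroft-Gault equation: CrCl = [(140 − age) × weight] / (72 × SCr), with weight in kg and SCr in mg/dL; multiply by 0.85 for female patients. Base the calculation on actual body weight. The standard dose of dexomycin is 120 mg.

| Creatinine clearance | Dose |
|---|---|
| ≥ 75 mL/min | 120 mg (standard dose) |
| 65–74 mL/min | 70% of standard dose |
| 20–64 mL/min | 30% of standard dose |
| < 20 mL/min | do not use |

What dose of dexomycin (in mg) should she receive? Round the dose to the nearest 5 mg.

35 mg

CrCl = (140 − 34) × 115.8 / (72 × 2.33) × 0.85 = 12274.8 / 167.76 × 0.85 ≈ 62.2 mL/min
CrCl ≈ 62 mL/min → bracket 20–64 mL/min.
30% of 120 mg = 36 mg → 35 mg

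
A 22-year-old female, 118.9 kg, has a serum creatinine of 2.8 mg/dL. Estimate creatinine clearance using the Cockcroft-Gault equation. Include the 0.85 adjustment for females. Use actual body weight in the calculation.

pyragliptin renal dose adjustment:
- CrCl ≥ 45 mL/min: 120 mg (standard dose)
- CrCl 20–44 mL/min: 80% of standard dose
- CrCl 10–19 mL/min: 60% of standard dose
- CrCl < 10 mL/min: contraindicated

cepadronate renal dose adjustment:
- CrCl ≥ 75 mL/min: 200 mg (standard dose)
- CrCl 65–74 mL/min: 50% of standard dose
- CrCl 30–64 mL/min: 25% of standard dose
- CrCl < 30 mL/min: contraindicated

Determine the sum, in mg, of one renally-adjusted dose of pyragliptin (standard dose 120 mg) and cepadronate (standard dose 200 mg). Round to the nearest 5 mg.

CrCl = (140 − 22) × 118.9 / (72 × 2.8) × 0.85 = 14030.2 / 201.60 × 0.85 ≈ 59.2 mL/min
CrCl ≈ 59 mL/min.
pyragliptin: ≥ 45 mL/min → 100% of 120 mg = 120 mg.
cepadronate: 30–64 mL/min → 25% of 200 mg = 50 mg.
Total = 120 + 50 = 170 mg.

170 mg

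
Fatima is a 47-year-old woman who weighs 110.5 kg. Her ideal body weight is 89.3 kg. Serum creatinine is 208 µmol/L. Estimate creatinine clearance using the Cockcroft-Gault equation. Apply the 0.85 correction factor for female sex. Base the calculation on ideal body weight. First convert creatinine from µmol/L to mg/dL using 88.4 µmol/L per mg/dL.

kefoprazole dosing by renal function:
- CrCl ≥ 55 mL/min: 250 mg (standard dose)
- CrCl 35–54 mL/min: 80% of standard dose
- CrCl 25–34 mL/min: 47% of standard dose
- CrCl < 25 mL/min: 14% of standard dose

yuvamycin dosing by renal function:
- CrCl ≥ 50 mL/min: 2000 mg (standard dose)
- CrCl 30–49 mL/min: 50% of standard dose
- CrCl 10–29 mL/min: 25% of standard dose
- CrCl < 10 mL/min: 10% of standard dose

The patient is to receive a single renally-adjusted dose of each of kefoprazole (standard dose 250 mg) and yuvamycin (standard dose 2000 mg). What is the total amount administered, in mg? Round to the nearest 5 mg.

SCr = 208 / 88.4 = 2.353 mg/dL
CrCl = (140 − 47) × 89.3 / (72 × 2.353) × 0.85 = 8304.9 / 169.42 × 0.85 ≈ 41.7 mL/min
CrCl ≈ 42 mL/min.
kefoprazole: 35–54 mL/min → 80% of 250 mg = 200 mg.
yuvamycin: 30–49 mL/min → 50% of 2000 mg = 1000 mg.
Total = 200 + 1000 = 1200 mg.

1200 mg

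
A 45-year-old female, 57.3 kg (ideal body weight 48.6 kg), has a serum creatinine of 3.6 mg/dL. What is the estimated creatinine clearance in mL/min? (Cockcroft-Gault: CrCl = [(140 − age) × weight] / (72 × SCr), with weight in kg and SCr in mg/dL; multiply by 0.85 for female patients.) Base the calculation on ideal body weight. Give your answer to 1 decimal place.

15.1 mL/min

CrCl = (140 − 45) × 48.6 / (72 × 3.6) × 0.85 = 4617.0 / 259.20 × 0.85 ≈ 15.1 mL/min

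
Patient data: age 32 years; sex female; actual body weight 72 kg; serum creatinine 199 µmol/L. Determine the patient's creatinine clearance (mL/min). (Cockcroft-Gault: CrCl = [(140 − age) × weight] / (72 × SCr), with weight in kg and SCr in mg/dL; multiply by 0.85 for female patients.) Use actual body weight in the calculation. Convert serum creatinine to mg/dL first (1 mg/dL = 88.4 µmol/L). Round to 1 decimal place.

SCr = 199 / 88.4 = 2.251 mg/dL
CrCl = (140 − 32) × 72 / (72 × 2.251) × 0.85 = 7776.0 / 162.07 × 0.85 ≈ 40.8 mL/min

40.8 mL/min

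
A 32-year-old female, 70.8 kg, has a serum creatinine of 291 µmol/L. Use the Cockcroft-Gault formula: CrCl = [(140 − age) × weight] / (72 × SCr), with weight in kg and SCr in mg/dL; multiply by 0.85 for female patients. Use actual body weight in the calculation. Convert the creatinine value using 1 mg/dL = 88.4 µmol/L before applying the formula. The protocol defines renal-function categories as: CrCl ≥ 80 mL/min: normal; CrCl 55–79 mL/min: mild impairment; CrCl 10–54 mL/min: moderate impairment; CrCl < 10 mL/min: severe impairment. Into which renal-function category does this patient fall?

SCr = 291 / 88.4 = 3.292 mg/dL
CrCl = (140 − 32) × 70.8 / (72 × 3.292) × 0.85 = 7646.4 / 237.02 × 0.85 ≈ 27.4 mL/min
27 mL/min falls in the 'moderate impairment' range.

moderate impairment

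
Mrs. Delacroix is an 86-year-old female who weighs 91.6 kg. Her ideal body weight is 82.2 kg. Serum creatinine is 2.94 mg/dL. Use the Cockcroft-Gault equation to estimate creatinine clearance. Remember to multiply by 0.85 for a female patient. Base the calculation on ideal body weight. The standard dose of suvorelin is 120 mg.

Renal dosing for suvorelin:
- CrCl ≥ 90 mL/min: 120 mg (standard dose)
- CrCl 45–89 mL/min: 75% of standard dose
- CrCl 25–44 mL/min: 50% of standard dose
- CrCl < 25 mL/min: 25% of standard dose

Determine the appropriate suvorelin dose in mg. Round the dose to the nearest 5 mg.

30 mg

CrCl = (140 − 86) × 82.2 / (72 × 2.94) × 0.85 = 4438.8 / 211.68 × 0.85 ≈ 17.8 mL/min
CrCl ≈ 18 mL/min → bracket < 25 mL/min.
25% of 120 mg = 30 mg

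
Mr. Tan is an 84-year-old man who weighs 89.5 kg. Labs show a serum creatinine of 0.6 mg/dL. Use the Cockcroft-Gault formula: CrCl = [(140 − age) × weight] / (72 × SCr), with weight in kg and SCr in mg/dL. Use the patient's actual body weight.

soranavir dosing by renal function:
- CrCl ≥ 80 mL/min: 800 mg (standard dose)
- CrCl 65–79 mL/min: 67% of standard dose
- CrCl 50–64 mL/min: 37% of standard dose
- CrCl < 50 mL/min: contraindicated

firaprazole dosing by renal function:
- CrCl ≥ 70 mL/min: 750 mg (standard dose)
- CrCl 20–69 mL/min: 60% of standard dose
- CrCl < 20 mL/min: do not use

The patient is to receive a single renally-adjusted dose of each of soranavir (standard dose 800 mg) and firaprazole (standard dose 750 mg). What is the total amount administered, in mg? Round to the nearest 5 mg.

CrCl = (140 − 84) × 89.5 / (72 × 0.6) = 5012.0 / 43.20 ≈ 116.0 mL/min
CrCl ≈ 116 mL/min.
soranavir: ≥ 80 mL/min → 100% of 800 mg = 800 mg.
firaprazole: ≥ 70 mL/min → 100% of 750 mg = 750 mg.
Total = 800 + 750 = 1550 mg.

1550 mg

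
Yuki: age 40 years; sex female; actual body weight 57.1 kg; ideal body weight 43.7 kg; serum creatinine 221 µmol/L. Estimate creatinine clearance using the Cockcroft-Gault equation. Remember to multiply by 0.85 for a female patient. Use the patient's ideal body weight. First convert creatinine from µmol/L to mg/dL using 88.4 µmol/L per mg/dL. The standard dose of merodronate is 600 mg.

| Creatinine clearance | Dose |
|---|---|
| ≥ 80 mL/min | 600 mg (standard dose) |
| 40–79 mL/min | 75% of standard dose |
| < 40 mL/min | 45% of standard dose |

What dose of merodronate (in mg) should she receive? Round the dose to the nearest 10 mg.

SCr = 221 / 88.4 = 2.5 mg/dL
CrCl = (140 − 40) × 43.7 / (72 × 2.5) × 0.85 = 4370.0 / 180.00 × 0.85 ≈ 20.6 mL/min
CrCl ≈ 21 mL/min → bracket < 40 mL/min.
45% of 600 mg = 270 mg

270 mg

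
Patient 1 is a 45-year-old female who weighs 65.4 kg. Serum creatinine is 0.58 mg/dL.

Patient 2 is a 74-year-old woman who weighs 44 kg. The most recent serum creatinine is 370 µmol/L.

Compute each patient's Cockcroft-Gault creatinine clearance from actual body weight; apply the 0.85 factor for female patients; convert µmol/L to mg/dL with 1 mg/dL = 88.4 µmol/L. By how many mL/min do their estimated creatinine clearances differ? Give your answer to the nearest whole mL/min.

Patient 1: CrCl = (140 − 45) × 65.4 / (72 × 0.58) × 0.85 = 6213.0 / 41.76 × 0.85 ≈ 126.5 mL/min
Patient 2: SCr = 370 / 88.4 = 4.186 mg/dL
Patient 2: CrCl = (140 − 74) × 44 / (72 × 4.186) × 0.85 = 2904.0 / 301.39 × 0.85 ≈ 8.2 mL/min
|126.5 − 8.2| = 118.3 mL/min

118 mL/min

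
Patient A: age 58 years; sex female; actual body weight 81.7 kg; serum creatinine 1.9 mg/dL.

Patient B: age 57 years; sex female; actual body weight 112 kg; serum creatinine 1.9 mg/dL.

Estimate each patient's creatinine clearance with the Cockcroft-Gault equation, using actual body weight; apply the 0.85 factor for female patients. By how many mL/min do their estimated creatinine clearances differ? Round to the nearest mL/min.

16 mL/min

Patient A: CrCl = (140 − 58) × 81.7 / (72 × 1.9) × 0.85 = 6699.4 / 136.80 × 0.85 ≈ 41.6 mL/min
Patient B: CrCl = (140 − 57) × 112 / (72 × 1.9) × 0.85 = 9296.0 / 136.80 × 0.85 ≈ 57.8 mL/min
|41.6 − 57.8| = 16.2 mL/min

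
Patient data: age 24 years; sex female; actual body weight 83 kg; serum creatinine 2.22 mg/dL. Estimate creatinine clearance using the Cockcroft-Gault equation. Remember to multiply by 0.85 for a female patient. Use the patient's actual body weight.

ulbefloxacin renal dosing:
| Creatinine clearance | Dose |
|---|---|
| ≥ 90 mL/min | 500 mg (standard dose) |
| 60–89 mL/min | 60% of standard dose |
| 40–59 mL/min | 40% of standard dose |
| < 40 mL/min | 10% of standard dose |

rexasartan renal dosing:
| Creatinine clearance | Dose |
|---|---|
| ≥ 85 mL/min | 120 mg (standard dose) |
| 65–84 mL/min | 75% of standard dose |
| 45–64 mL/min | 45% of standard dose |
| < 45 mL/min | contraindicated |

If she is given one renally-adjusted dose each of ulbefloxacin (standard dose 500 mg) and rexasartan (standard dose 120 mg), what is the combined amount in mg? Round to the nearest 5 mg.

255 mg

CrCl = (140 − 24) × 83 / (72 × 2.22) × 0.85 = 9628.0 / 159.84 × 0.85 ≈ 51.2 mL/min
CrCl ≈ 51 mL/min.
ulbefloxacin: 40–59 mL/min → 40% of 500 mg = 200 mg.
rexasartan: 45–64 mL/min → 45% of 120 mg = 54 mg.
Total = 200 + 54 = 254 mg.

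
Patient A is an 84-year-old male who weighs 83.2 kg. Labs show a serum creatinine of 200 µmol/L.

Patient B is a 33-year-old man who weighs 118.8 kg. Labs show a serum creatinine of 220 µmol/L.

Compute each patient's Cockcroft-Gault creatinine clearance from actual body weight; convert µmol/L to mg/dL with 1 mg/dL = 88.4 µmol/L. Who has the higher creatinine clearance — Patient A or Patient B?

Patient A: SCr = 200 / 88.4 = 2.262 mg/dL
Patient A: CrCl = (140 − 84) × 83.2 / (72 × 2.262) = 4659.2 / 162.86 ≈ 28.6 mL/min
Patient B: SCr = 220 / 88.4 = 2.489 mg/dL
Patient B: CrCl = (140 − 33) × 118.8 / (72 × 2.489) = 12711.6 / 179.21 ≈ 70.9 mL/min
28.6 vs 70.9 mL/min → Patient B is higher.

Patient B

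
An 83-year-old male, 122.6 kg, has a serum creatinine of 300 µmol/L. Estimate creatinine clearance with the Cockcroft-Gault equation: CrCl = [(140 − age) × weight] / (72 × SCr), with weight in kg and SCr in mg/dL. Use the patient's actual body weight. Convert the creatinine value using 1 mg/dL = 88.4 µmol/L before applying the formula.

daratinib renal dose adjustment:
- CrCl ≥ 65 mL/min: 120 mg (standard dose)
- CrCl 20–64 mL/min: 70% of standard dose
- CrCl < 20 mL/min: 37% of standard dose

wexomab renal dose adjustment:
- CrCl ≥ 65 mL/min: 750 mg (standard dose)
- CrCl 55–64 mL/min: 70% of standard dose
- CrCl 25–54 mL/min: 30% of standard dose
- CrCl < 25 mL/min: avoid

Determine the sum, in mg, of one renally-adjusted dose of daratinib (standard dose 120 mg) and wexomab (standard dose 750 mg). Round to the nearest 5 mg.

310 mg

SCr = 300 / 88.4 = 3.394 mg/dL
CrCl = (140 − 83) × 122.6 / (72 × 3.394) = 6988.2 / 244.37 ≈ 28.6 mL/min
CrCl ≈ 29 mL/min.
daratinib: 20–64 mL/min → 70% of 120 mg = 84 mg.
wexomab: 25–54 mL/min → 30% of 750 mg = 225 mg.
Total = 84 + 225 = 309 mg.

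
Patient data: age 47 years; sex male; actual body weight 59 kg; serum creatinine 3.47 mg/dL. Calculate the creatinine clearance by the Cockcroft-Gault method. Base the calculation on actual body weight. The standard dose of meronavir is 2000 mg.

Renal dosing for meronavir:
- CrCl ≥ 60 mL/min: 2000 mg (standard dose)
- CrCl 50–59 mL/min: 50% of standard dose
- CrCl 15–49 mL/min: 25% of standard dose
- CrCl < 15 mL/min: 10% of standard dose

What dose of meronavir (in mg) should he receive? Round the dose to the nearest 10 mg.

500 mg

CrCl = (140 − 47) × 59 / (72 × 3.47) = 5487.0 / 249.84 ≈ 22.0 mL/min
CrCl ≈ 22 mL/min → bracket 15–49 mL/min.
25% of 2000 mg = 500 mg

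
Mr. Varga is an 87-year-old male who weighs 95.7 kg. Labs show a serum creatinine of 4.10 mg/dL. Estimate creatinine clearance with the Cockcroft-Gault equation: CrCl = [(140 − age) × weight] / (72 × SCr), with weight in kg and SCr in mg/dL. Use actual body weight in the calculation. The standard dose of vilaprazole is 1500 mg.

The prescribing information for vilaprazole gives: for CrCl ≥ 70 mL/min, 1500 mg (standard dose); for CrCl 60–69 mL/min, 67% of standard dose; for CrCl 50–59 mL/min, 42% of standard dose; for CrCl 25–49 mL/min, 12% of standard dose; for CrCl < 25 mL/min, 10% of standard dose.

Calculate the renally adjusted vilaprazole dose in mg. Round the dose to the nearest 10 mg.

CrCl = (140 − 87) × 95.7 / (72 × 4.1) = 5072.1 / 295.20 ≈ 17.2 mL/min
CrCl ≈ 17 mL/min → bracket < 25 mL/min.
10% of 1500 mg = 150 mg

150 mg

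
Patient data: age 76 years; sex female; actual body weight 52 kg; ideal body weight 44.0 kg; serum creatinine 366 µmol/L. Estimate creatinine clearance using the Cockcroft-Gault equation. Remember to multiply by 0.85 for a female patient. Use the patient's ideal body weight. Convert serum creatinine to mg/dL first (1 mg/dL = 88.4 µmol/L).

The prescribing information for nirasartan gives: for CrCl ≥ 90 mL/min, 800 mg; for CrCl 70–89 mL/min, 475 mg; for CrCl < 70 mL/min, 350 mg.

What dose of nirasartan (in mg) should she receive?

350 mg

SCr = 366 / 88.4 = 4.14 mg/dL
CrCl = (140 − 76) × 44 / (72 × 4.14) × 0.85 = 2816.0 / 298.08 × 0.85 ≈ 8.0 mL/min
CrCl ≈ 8 mL/min → bracket < 70 mL/min.
Dose for this bracket: 350 mg.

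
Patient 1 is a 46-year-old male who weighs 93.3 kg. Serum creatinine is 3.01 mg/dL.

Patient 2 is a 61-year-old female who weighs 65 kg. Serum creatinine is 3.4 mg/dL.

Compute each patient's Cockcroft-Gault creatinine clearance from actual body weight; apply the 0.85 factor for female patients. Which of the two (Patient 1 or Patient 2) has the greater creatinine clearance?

Patient 1: CrCl = (140 − 46) × 93.3 / (72 × 3.01) = 8770.2 / 216.72 ≈ 40.5 mL/min
Patient 2: CrCl = (140 − 61) × 65 / (72 × 3.4) × 0.85 = 5135.0 / 244.80 × 0.85 ≈ 17.8 mL/min
40.5 vs 17.8 mL/min → Patient 1 is higher.

Patient 1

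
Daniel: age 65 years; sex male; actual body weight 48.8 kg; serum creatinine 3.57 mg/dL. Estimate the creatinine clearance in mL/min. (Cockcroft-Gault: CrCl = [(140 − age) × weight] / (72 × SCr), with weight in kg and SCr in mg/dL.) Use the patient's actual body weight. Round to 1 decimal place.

14.2 mL/min

CrCl = (140 − 65) × 48.8 / (72 × 3.57) = 3660.0 / 257.04 ≈ 14.2 mL/min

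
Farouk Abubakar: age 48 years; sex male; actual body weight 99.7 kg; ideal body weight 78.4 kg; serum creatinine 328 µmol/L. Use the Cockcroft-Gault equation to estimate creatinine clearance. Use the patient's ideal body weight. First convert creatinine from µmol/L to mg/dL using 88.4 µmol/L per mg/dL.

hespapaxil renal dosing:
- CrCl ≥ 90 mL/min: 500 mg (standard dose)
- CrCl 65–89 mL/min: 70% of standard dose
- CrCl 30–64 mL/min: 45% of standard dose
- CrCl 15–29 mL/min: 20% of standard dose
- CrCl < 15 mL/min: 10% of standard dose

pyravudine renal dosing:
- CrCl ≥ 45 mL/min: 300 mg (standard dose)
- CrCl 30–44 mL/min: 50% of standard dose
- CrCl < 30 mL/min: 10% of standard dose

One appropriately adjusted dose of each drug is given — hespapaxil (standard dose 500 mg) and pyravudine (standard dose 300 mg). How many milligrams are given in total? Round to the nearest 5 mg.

SCr = 328 / 88.4 = 3.71 mg/dL
CrCl = (140 − 48) × 78.4 / (72 × 3.71) = 7212.8 / 267.12 ≈ 27.0 mL/min
CrCl ≈ 27 mL/min.
hespapaxil: 15–29 mL/min → 20% of 500 mg = 100 mg.
pyravudine: < 30 mL/min → 10% of 300 mg = 30 mg.
Total = 100 + 30 = 130 mg.

130 mg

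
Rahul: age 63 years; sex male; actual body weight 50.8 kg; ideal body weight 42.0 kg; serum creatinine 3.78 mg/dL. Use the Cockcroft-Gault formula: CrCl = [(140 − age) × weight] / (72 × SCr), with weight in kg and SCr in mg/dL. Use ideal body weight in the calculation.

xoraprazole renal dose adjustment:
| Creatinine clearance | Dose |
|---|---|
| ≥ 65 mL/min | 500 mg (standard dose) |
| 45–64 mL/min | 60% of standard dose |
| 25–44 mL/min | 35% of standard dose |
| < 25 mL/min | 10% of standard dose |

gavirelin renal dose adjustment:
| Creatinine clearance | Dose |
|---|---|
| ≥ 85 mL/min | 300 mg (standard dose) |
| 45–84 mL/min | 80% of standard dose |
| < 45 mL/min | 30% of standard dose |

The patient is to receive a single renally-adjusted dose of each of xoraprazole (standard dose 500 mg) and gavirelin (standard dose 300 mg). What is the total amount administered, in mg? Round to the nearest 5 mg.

140 mg

CrCl = (140 − 63) × 42 / (72 × 3.78) = 3234.0 / 272.16 ≈ 11.9 mL/min
CrCl ≈ 12 mL/min.
xoraprazole: < 25 mL/min → 10% of 500 mg = 50 mg.
gavirelin: < 45 mL/min → 30% of 300 mg = 90 mg.
Total = 50 + 90 = 140 mg.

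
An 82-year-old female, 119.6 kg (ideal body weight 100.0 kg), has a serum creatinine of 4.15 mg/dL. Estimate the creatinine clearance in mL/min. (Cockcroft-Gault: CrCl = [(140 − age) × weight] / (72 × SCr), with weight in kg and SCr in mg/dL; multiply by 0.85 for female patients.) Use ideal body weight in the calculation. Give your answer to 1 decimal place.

CrCl = (140 − 82) × 100 / (72 × 4.15) × 0.85 = 5800.0 / 298.80 × 0.85 ≈ 16.5 mL/min

16.5 mL/min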